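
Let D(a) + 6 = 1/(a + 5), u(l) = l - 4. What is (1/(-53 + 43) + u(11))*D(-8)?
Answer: -437/10 ≈ -43.700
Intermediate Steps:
u(l) = -4 + l
D(a) = -6 + 1/(5 + a) (D(a) = -6 + 1/(a + 5) = -6 + 1/(5 + a))
(1/(-53 + 43) + u(11))*D(-8) = (1/(-53 + 43) + (-4 + 11))*((-29 - 6*(-8))/(5 - 8)) = (1/(-10) + 7)*((-29 + 48)/(-3)) = (-1/10 + 7)*(-1/3*19) = (69/10)*(-19/3) = -437/10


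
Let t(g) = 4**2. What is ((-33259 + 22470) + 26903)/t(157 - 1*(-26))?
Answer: 8057/8 ≈ 1007.1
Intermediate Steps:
t(g) = 16
((-33259 + 22470) + 26903)/t(157 - 1*(-26)) = ((-33259 + 22470) + 26903)/16 = (-10789 + 26903)*(1/16) = 16114*(1/16) = 8057/8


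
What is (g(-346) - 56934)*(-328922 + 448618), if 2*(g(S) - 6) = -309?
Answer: -6832546920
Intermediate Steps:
g(S) = -297/2 (g(S) = 6 + (½)*(-309) = 6 - 309/2 = -297/2)
(g(-346) - 56934)*(-328922 + 448618) = (-297/2 - 56934)*(-328922 + 448618) = -114165/2*119696 = -6832546920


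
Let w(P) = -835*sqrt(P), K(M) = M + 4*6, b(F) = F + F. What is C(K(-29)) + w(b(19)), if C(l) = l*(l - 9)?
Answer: 70 - 835*sqrt(38) ≈ -5077.3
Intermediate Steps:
b(F) = 2*F
K(M) = 24 + M (K(M) = M + 24 = 24 + M)
C(l) = l*(-9 + l)
C(K(-29)) + w(b(19)) = (24 - 29)*(-9 + (24 - 29)) - 835*sqrt(38) = -5*(-9 - 5) - 835*sqrt(38) = -5*(-14) - 835*sqrt(38) = 70 - 835*sqrt(38)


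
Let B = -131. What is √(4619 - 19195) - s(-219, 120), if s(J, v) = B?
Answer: 131 + 4*I*√911 ≈ 131.0 + 120.73*I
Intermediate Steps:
s(J, v) = -131
√(4619 - 19195) - s(-219, 120) = √(4619 - 19195) - 1*(-131) = √(-14576) + 131 = 4*I*√911 + 131 = 131 + 4*I*√911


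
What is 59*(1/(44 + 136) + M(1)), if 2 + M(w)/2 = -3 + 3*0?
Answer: -106141/180 ≈ -589.67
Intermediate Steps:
M(w) = -10 (M(w) = -4 + 2*(-3 + 3*0) = -4 + 2*(-3 + 0) = -4 + 2*(-3) = -4 - 6 = -10)
59*(1/(44 + 136) + M(1)) = 59*(1/(44 + 136) - 10) = 59*(1/180 - 10) = 59*(-1799/180) = -106141/180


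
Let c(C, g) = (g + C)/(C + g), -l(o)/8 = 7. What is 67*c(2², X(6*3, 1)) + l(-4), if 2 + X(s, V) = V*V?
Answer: 11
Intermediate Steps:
l(o) = -56 (l(o) = -8*7 = -56)
X(s, V) = -2 + V² (X(s, V) = -2 + V*V = -2 + V²)
c(C, g) = 1 (c(C, g) = (C + g)/(C + g) = 1)
67*c(2², X(6*3, 1)) + l(-4) = 67*1 - 56 = 67 - 56 = 11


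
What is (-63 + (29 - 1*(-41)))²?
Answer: 49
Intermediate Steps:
(-63 + (29 - 1*(-41)))² = (-63 + (29 + 41))² = (-63 + 70)² = 7² = 49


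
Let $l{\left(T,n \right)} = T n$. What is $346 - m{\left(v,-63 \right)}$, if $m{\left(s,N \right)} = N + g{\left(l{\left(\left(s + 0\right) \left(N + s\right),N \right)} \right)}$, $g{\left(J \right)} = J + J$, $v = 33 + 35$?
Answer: $43249$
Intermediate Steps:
$v = 68$
$g{\left(J \right)} = 2 J$
$m{\left(s,N \right)} = N + 2 N s \left(N + s\right)$ ($m{\left(s,N \right)} = N + 2 \left(s + 0\right) \left(N + s\right) N = N + 2 s \left(N + s\right) N = N + 2 N s \left(N + s\right)$)
$346 - m{\left(v,-63 \right)} = 346 - - 63 \left(1 + 2 \cdot 68 \left(-63 + 68\right)\right) = 346 - - 63 \left(1 + 2 \cdot 68 \cdot 5\right) = 346 - - 63 \left(1 + 680\right) = 346 - \left(-63\right) 681 = 346 - -42903 = 346 + 42903 = 43249$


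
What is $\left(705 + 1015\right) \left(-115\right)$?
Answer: $-197800$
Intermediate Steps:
$\left(705 + 1015\right) \left(-115\right) = 1720 \left(-115\right) = -197800$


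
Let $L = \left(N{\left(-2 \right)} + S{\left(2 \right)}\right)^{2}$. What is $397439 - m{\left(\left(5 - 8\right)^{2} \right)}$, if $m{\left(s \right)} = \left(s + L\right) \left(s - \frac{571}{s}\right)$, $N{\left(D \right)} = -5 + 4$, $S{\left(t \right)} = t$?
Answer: $\frac{3581851}{9} \approx 3.9798 \cdot 10^{5}$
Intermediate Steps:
$N{\left(D \right)} = -1$
$L = 1$ ($L = \left(-1 + 2\right)^{2} = 1^{2} = 1$)
$m{\left(s \right)} = \left(1 + s\right) \left(s - \frac{571}{s}\right)$ ($m{\left(s \right)} = \left(s + 1\right) \left(s - \frac{571}{s}\right) = \left(1 + s\right) \left(s - \frac{571}{s}\right)$)
$397439 - m{\left(\left(5 - 8\right)^{2} \right)} = 397439 - \left(-571 + \left(5 - 8\right)^{2} + \left(\left(5 - 8\right)^{2}\right)^{2} - \frac{571}{\left(5 - 8\right)^{2}}\right) = 397439 - \left(-571 + \left(-3\right)^{2} + \left(\left(-3\right)^{2}\right)^{2} - \frac{571}{\left(-3\right)^{2}}\right) = 397439 - \left(-571 + 9 + 9^{2} - \frac{571}{9}\right) = 397439 - \left(-571 + 9 + 81 - \frac{571}{9}\right) = 397439 - - \frac{4900}{9} = 397439 + \frac{4900}{9} = \frac{3581851}{9}$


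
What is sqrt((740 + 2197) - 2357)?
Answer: 2*sqrt(145) ≈ 24.083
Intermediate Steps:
sqrt((740 + 2197) - 2357) = sqrt(2937 - 2357) = sqrt(580) = 2*sqrt(145)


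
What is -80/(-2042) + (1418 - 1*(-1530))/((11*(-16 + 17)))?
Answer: 273668/1021 ≈ 268.04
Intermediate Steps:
-80/(-2042) + (1418 - 1*(-1530))/((11*(-16 + 17))) = -80*(-1/2042) + (1418 + 1530)/((11*1)) = 40/1021 + 2948/11 = 40/1021 + 2948*(1/11) = 40/1021 + 268 = 273668/1021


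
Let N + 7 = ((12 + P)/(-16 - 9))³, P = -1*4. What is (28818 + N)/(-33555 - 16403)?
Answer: -450171363/780593750 ≈ -0.57670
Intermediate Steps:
P = -4
N = -109887/15625 (N = -7 + ((12 - 4)/(-16 - 9))³ = -7 + (8/(-25))³ = -7 + (8*(-1/25))³ = -7 + (-8/25)³ = -7 - 512/15625 = -109887/15625 ≈ -7.0328)
(28818 + N)/(-33555 - 16403) = (28818 - 109887/15625)/(-33555 - 16403) = (450171363/15625)/(-49958) = (450171363/15625)*(-1/49958) = -450171363/780593750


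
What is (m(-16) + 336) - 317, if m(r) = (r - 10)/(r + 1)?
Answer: 311/15 ≈ 20.733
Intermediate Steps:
m(r) = (-10 + r)/(1 + r)
(m(-16) + 336) - 317 = ((-10 - 16)/(1 - 16) + 336) - 317 = (-26/(-15) + 336) - 317 = (-1/15*(-26) + 336) - 317 = (26/15 + 336) - 317 = 5066/15 - 317 = 311/15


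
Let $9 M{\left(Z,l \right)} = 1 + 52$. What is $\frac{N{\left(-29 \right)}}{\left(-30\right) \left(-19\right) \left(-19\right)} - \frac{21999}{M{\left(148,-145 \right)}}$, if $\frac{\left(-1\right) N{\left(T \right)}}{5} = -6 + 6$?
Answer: $- \frac{197991}{53} \approx -3735.7$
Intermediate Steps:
$M{\left(Z,l \right)} = \frac{53}{9}$ ($M{\left(Z,l \right)} = \frac{1 + 52}{9} = \frac{1}{9} \cdot 53 = \frac{53}{9}$)
$N{\left(T \right)} = 0$ ($N{\left(T \right)} = - 5 \left(-6 + 6\right) = \left(-5\right) 0 = 0$)
$\frac{N{\left(-29 \right)}}{\left(-30\right) \left(-19\right) \left(-19\right)} - \frac{21999}{M{\left(148,-145 \right)}} = \frac{0}{\left(-30\right) \left(-19\right) \left(-19\right)} - \frac{21999}{\frac{53}{9}} = \frac{0}{570 \left(-19\right)} - \frac{197991}{53} = \frac{0}{-10830} - \frac{197991}{53} = 0 \left(- \frac{1}{10830}\right) - \frac{197991}{53} = 0 - \frac{197991}{53} = - \frac{197991}{53}$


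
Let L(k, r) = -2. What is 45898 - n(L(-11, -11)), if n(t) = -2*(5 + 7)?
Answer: 45922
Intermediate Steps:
n(t) = -24 (n(t) = -2*12 = -24)
45898 - n(L(-11, -11)) = 45898 - 1*(-24) = 45898 + 24 = 45922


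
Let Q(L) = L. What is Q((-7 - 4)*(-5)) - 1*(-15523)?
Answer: 15578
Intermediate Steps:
Q((-7 - 4)*(-5)) - 1*(-15523) = (-7 - 4)*(-5) - 1*(-15523) = -11*(-5) + 15523 = 55 + 15523 = 15578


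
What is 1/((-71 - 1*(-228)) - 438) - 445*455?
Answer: -56895476/281 ≈ -2.0248e+5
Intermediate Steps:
1/((-71 - 1*(-228)) - 438) - 445*455 = 1/((-71 + 228) - 438) - 202475 = 1/(157 - 438) - 202475 = 1/(-281) - 202475 = -1/281 - 202475 = -56895476/281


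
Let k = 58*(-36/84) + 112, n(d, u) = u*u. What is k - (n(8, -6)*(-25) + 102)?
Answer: 6196/7 ≈ 885.14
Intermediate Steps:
n(d, u) = u²
k = 610/7 (k = 58*(-36*1/84) + 112 = 58*(-3/7) + 112 = -174/7 + 112 = 610/7 ≈ 87.143)
k - (n(8, -6)*(-25) + 102) = 610/7 - ((-6)²*(-25) + 102) = 610/7 - (36*(-25) + 102) = 610/7 - (-900 + 102) = 610/7 - 1*(-798) = 610/7 + 798 = 6196/7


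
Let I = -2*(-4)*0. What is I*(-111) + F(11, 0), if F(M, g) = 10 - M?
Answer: -1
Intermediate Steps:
I = 0 (I = 8*0 = 0)
I*(-111) + F(11, 0) = 0*(-111) + (10 - 1*11) = 0 + (10 - 11) = 0 - 1 = -1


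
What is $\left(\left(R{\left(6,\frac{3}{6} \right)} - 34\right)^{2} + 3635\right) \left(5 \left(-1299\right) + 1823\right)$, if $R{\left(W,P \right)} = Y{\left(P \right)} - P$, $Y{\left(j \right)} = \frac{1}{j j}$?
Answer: $-21328848$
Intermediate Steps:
$Y{\left(j \right)} = \frac{1}{j^{2}}$
$R{\left(W,P \right)} = \frac{1}{P^{2}} - P$
$\left(\left(R{\left(6,\frac{3}{6} \right)} - 34\right)^{2} + 3635\right) \left(5 \left(-1299\right) + 1823\right) = \left(\left(\left(\frac{1}{\frac{1}{4}} - \frac{3}{6}\right) - 34\right)^{2} + 3635\right) \left(5 \left(-1299\right) + 1823\right) = \left(\left(\left(\frac{1}{\frac{1}{4}} - 3 \cdot \frac{1}{6}\right) - 34\right)^{2} + 3635\right) \left(-6495 + 1823\right) = \left(\left(\left(\frac{1}{(\frac{1}{2})^{2}} - \frac{1}{2}\right) - 34\right)^{2} + 3635\right) \left(-4672\right) = \left(\left(\left(4 - \frac{1}{2}\right) - 34\right)^{2} + 3635\right) \left(-4672\right) = \left(\left(\frac{7}{2} - 34\right)^{2} + 3635\right) \left(-4672\right) = \left(\left(- \frac{61}{2}\right)^{2} + 3635\right) \left(-4672\right) = \left(\frac{3721}{4} + 3635\right) \left(-4672\right) = \frac{18261}{4} \left(-4672\right) = -21328848$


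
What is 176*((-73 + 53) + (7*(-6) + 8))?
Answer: -9504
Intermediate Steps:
176*((-73 + 53) + (7*(-6) + 8)) = 176*(-20 + (-42 + 8)) = 176*(-20 - 34) = 176*(-54) = -9504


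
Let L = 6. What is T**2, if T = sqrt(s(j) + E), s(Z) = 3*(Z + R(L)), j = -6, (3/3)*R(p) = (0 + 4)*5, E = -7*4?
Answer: 14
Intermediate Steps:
E = -28
R(p) = 20 (R(p) = (0 + 4)*5 = 4*5 = 20)
s(Z) = 60 + 3*Z (s(Z) = 3*(Z + 20) = 3*(20 + Z) = 60 + 3*Z)
T = sqrt(14) (T = sqrt((60 + 3*(-6)) - 28) = sqrt((60 - 18) - 28) = sqrt(42 - 28) = sqrt(14) ≈ 3.7417)
T**2 = (sqrt(14))**2 = 14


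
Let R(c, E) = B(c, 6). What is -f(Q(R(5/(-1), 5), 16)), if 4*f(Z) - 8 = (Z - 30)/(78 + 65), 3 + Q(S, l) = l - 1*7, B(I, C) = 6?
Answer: -280/143 ≈ -1.9580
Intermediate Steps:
R(c, E) = 6
Q(S, l) = -10 + l (Q(S, l) = -3 + (l - 1*7) = -3 + (l - 7) = -3 + (-7 + l) = -10 + l)
f(Z) = 557/286 + Z/572 (f(Z) = 2 + ((Z - 30)/(78 + 65))/4 = 2 + ((-30 + Z)/143)/4 = 2 + ((-30 + Z)*(1/143))/4 = 2 + (-30/143 + Z/143)/4 = 2 + (-15/286 + Z/572) = 557/286 + Z/572)
-f(Q(R(5/(-1), 5), 16)) = -(557/286 + (-10 + 16)/572) = -(557/286 + (1/572)*6) = -(557/286 + 3/286) = -1*280/143 = -280/143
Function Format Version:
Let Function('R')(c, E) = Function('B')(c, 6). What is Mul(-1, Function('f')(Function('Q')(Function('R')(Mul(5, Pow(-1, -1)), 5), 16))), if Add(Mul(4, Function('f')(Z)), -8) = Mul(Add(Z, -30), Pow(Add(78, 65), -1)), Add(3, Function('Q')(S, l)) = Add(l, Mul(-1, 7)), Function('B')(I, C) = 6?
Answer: Rational(-280, 143) ≈ -1.9580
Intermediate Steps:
Function('R')(c, E) = 6
Function('Q')(S, l) = Add(-10, l) (Function('Q')(S, l) = Add(-3, Add(l, Mul(-1, 7))) = Add(-3, Add(l, -7)) = Add(-3, Add(-7, l)) = Add(-10, l))
Function('f')(Z) = Add(Rational(557, 286), Mul(Rational(1, 572), Z)) (Function('f')(Z) = Add(2, Mul(Rational(1, 4), Mul(Add(Z, -30), Pow(Add(78, 65), -1)))) = Add(2, Mul(Rational(1, 4), Mul(Add(-30, Z), Pow(143, -1)))) = Add(2, Mul(Rational(1, 4), Mul(Add(-30, Z), Rational(1, 143)))) = Add(2, Mul(Rational(1, 4), Add(Rational(-30, 143), Mul(Rational(1, 143), Z)))) = Add(2, Add(Rational(-15, 286), Mul(Rational(1, 572), Z))) = Add(Rational(557, 286), Mul(Rational(1, 572), Z)))
Mul(-1, Function('f')(Function('Q')(Function('R')(Mul(5, Pow(-1, -1)), 5), 16))) = Mul(-1, Add(Rational(557, 286), Mul(Rational(1, 572), Add(-10, 16)))) = Mul(-1, Add(Rational(557, 286), Mul(Rational(1, 572), 6))) = Mul(-1, Add(Rational(557, 286), Rational(3, 286))) = Mul(-1, Rational(280, 143)) = Rational(-280, 143)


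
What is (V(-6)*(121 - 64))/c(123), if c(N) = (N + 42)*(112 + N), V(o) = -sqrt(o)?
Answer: -19*I*sqrt(6)/12925 ≈ -0.0036008*I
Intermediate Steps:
c(N) = (42 + N)*(112 + N)
(V(-6)*(121 - 64))/c(123) = ((-sqrt(-6))*(121 - 64))/(4704 + 123**2 + 154*123) = (-I*sqrt(6)*57)/(4704 + 15129 + 18942) = (-I*sqrt(6)*57)/38775 = -57*I*sqrt(6)*(1/38775) = -19*I*sqrt(6)/12925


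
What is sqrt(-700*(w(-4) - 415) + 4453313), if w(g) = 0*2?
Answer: sqrt(4743813) ≈ 2178.0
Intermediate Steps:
w(g) = 0
sqrt(-700*(w(-4) - 415) + 4453313) = sqrt(-700*(0 - 415) + 4453313) = sqrt(-700*(-415) + 4453313) = sqrt(290500 + 4453313) = sqrt(4743813)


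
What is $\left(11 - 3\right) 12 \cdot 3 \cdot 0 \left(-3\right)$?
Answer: $0$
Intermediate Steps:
$\left(11 - 3\right) 12 \cdot 3 \cdot 0 \left(-3\right) = \left(11 - 3\right) 12 \cdot 0 \left(-3\right) = 8 \cdot 12 \cdot 0 = 96 \cdot 0 = 0$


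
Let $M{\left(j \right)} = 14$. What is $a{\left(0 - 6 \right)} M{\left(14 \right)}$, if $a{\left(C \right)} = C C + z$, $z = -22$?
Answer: $196$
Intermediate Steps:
$a{\left(C \right)} = -22 + C^{2}$ ($a{\left(C \right)} = C C - 22 = C^{2} - 22 = -22 + C^{2}$)
$a{\left(0 - 6 \right)} M{\left(14 \right)} = \left(-22 + \left(0 - 6\right)^{2}\right) 14 = \left(-22 + \left(-6\right)^{2}\right) 14 = \left(-22 + 36\right) 14 = 14 \cdot 14 = 196$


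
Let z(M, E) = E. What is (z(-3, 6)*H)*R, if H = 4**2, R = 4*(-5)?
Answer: -1920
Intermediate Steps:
R = -20
H = 16
(z(-3, 6)*H)*R = (6*16)*(-20) = 96*(-20) = -1920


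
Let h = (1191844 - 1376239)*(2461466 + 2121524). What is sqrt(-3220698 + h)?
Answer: 2*I*sqrt(211270915437) ≈ 9.1928e+5*I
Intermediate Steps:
h = -845080441050 (h = -184395*4582990 = -845080441050)
sqrt(-3220698 + h) = sqrt(-3220698 - 845080441050) = sqrt(-845083661748) = 2*I*sqrt(211270915437)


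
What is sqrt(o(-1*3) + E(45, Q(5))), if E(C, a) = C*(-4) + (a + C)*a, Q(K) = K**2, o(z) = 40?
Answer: sqrt(1610) ≈ 40.125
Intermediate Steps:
E(C, a) = -4*C + a*(C + a) (E(C, a) = -4*C + (C + a)*a = -4*C + a*(C + a))
sqrt(o(-1*3) + E(45, Q(5))) = sqrt(40 + ((5**2)**2 - 4*45 + 45*5**2)) = sqrt(40 + (25**2 - 180 + 45*25)) = sqrt(40 + (625 - 180 + 1125)) = sqrt(40 + 1570) = sqrt(1610)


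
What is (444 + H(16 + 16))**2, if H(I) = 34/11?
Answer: 24186724/121 ≈ 1.9989e+5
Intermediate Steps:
H(I) = 34/11 (H(I) = 34*(1/11) = 34/11)
(444 + H(16 + 16))**2 = (444 + 34/11)**2 = (4918/11)**2 = 24186724/121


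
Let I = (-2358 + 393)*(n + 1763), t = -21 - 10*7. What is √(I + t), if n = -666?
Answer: 4*I*√134731 ≈ 1468.2*I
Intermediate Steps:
t = -91 (t = -21 - 70 = -91)
I = -2155605 (I = (-2358 + 393)*(-666 + 1763) = -1965*1097 = -2155605)
√(I + t) = √(-2155605 - 91) = √(-2155696) = 4*I*√134731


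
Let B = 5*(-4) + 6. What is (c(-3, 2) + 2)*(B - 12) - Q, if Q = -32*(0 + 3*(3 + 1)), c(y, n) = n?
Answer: 280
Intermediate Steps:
B = -14 (B = -20 + 6 = -14)
Q = -384 (Q = -32*(0 + 3*4) = -32*(0 + 12) = -32*12 = -384)
(c(-3, 2) + 2)*(B - 12) - Q = (2 + 2)*(-14 - 12) - 1*(-384) = 4*(-26) + 384 = -104 + 384 = 280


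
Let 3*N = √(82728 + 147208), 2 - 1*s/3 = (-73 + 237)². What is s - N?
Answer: -80682 - 4*√14371/3 ≈ -80842.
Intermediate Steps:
s = -80682 (s = 6 - 3*(-73 + 237)² = 6 - 3*164² = 6 - 3*26896 = 6 - 80688 = -80682)
N = 4*√14371/3 (N = √(82728 + 147208)/3 = √229936/3 = (4*√14371)/3 = 4*√14371/3 ≈ 159.84)
s - N = -80682 - 4*√14371/3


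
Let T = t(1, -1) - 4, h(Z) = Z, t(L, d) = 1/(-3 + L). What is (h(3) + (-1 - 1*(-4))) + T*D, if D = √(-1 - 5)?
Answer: 6 - 9*I*√6/2 ≈ 6.0 - 11.023*I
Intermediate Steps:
D = I*√6 (D = √(-6) = I*√6 ≈ 2.4495*I)
T = -9/2 (T = 1/(-3 + 1) - 4 = 1/(-2) - 4 = -½ - 4 = -9/2 ≈ -4.5000)
(h(3) + (-1 - 1*(-4))) + T*D = (3 + (-1 - 1*(-4))) - 9*I*√6/2 = (3 + (-1 + 4)) - 9*I*√6/2 = (3 + 3) - 9*I*√6/2 = 6 - 9*I*√6/2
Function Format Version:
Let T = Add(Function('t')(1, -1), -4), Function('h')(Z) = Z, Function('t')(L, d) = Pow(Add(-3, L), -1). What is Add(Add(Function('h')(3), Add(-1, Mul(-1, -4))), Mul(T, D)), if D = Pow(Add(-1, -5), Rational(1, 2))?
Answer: Add(6, Mul(Rational(-9, 2), I, Pow(6, Rational(1, 2)))) ≈ Add(6.0000, Mul(-11.023, I))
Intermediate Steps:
D = Mul(I, Pow(6, Rational(1, 2))) (D = Pow(-6, Rational(1, 2)) = Mul(I, Pow(6, Rational(1, 2))) ≈ Mul(2.4495, I))
T = Rational(-9, 2) (T = Add(Pow(Add(-3, 1), -1), -4) = Add(Pow(-2, -1), -4) = Add(Rational(-1, 2), -4) = Rational(-9, 2) ≈ -4.5000)
Add(Add(Function('h')(3), Add(-1, Mul(-1, -4))), Mul(T, D)) = Add(Add(3, Add(-1, Mul(-1, -4))), Mul(Rational(-9, 2), Mul(I, Pow(6, Rational(1, 2))))) = Add(Add(3, Add(-1, 4)), Mul(Rational(-9, 2), I, Pow(6, Rational(1, 2)))) = Add(Add(3, 3), Mul(Rational(-9, 2), I, Pow(6, Rational(1, 2)))) = Add(6, Mul(Rational(-9, 2), I, Pow(6, Rational(1, 2))))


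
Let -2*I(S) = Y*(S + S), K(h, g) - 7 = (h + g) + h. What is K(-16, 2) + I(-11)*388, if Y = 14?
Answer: 59729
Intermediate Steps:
K(h, g) = 7 + g + 2*h (K(h, g) = 7 + ((h + g) + h) = 7 + ((g + h) + h) = 7 + (g + 2*h) = 7 + g + 2*h)
I(S) = -14*S (I(S) = -7*(S + S) = -7*2*S = -14*S)
K(-16, 2) + I(-11)*388 = (7 + 2 + 2*(-16)) - 14*(-11)*388 = (7 + 2 - 32) + 154*388 = -23 + 59752 = 59729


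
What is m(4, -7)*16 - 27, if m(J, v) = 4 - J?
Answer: -27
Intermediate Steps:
m(4, -7)*16 - 27 = (4 - 1*4)*16 - 27 = (4 - 4)*16 - 27 = 0*16 - 27 = 0 - 27 = -27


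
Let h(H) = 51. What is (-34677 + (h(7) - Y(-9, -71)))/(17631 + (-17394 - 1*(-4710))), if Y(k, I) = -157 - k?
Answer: -34478/4947 ≈ -6.9695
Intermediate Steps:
(-34677 + (h(7) - Y(-9, -71)))/(17631 + (-17394 - 1*(-4710))) = (-34677 + (51 - (-157 - 1*(-9))))/(17631 + (-17394 - 1*(-4710))) = (-34677 + (51 - (-157 + 9)))/(17631 + (-17394 + 4710)) = (-34677 + (51 - 1*(-148)))/(17631 - 12684) = (-34677 + (51 + 148))/4947 = (-34677 + 199)*(1/4947) = -34478*1/4947 = -34478/4947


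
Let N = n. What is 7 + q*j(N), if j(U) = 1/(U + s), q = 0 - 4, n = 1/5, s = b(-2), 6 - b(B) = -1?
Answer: 58/9 ≈ 6.4444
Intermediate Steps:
b(B) = 7 (b(B) = 6 - 1*(-1) = 6 + 1 = 7)
s = 7
n = ⅕ (n = 1*(⅕) = ⅕ ≈ 0.20000)
N = ⅕ ≈ 0.20000
q = -4
j(U) = 1/(7 + U) (j(U) = 1/(U + 7) = 1/(7 + U))
7 + q*j(N) = 7 - 4/(7 + ⅕) = 7 - 4/36/5 = 7 - 4*5/36 = 7 - 5/9 = 58/9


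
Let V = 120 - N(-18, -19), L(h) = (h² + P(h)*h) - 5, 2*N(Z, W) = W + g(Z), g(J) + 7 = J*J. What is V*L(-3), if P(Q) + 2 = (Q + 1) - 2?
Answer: -638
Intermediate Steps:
g(J) = -7 + J² (g(J) = -7 + J*J = -7 + J²)
P(Q) = -3 + Q (P(Q) = -2 + ((Q + 1) - 2) = -2 + ((1 + Q) - 2) = -2 + (-1 + Q) = -3 + Q)
N(Z, W) = -7/2 + W/2 + Z²/2 (N(Z, W) = (W + (-7 + Z²))/2 = (-7 + W + Z²)/2 = -7/2 + W/2 + Z²/2)
L(h) = -5 + h² + h*(-3 + h) (L(h) = (h² + (-3 + h)*h) - 5 = (h² + h*(-3 + h)) - 5 = -5 + h² + h*(-3 + h))
V = -29 (V = 120 - (-7/2 + (½)*(-19) + (½)*(-18)²) = 120 - (-7/2 - 19/2 + (½)*324) = 120 - (-7/2 - 19/2 + 162) = 120 - 1*149 = 120 - 149 = -29)
V*L(-3) = -29*(-5 + (-3)² - 3*(-3 - 3)) = -29*(-5 + 9 - 3*(-6)) = -29*(-5 + 9 + 18) = -29*22 = -638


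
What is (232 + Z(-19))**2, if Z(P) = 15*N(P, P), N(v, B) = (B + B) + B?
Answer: 388129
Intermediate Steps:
N(v, B) = 3*B (N(v, B) = 2*B + B = 3*B)
Z(P) = 45*P (Z(P) = 15*(3*P) = 45*P)
(232 + Z(-19))**2 = (232 + 45*(-19))**2 = (232 - 855)**2 = (-623)**2 = 388129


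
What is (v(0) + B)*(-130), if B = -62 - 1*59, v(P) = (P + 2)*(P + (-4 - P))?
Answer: 16770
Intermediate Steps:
v(P) = -8 - 4*P (v(P) = (2 + P)*(-4) = -8 - 4*P)
B = -121 (B = -62 - 59 = -121)
(v(0) + B)*(-130) = ((-8 - 4*0) - 121)*(-130) = ((-8 + 0) - 121)*(-130) = (-8 - 121)*(-130) = -129*(-130) = 16770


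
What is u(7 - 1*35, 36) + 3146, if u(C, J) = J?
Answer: 3182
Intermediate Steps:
u(7 - 1*35, 36) + 3146 = 36 + 3146 = 3182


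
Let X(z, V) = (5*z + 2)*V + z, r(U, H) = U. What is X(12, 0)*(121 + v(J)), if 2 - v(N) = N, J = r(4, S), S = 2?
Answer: 1428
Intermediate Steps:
J = 4
X(z, V) = z + V*(2 + 5*z) (X(z, V) = (2 + 5*z)*V + z = V*(2 + 5*z) + z = z + V*(2 + 5*z))
v(N) = 2 - N
X(12, 0)*(121 + v(J)) = (12 + 2*0 + 5*0*12)*(121 + (2 - 1*4)) = (12 + 0 + 0)*(121 + (2 - 4)) = 12*(121 - 2) = 12*119 = 1428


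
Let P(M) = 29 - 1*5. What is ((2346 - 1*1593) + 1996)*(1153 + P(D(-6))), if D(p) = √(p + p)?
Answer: 3235573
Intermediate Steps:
D(p) = √2*√p (D(p) = √(2*p) = √2*√p)
P(M) = 24 (P(M) = 29 - 5 = 24)
((2346 - 1*1593) + 1996)*(1153 + P(D(-6))) = ((2346 - 1*1593) + 1996)*(1153 + 24) = ((2346 - 1593) + 1996)*1177 = (753 + 1996)*1177 = 2749*1177 = 3235573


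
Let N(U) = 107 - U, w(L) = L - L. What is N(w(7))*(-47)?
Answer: -5029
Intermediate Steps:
w(L) = 0
N(w(7))*(-47) = (107 - 1*0)*(-47) = (107 + 0)*(-47) = 107*(-47) = -5029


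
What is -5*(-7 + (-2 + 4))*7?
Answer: 175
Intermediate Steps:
-5*(-7 + (-2 + 4))*7 = -5*(-7 + 2)*7 = -(-25)*7 = -5*(-35) = 175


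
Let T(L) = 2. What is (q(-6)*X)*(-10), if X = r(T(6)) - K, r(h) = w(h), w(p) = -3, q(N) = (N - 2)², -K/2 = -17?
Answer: 23680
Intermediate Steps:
K = 34 (K = -2*(-17) = 34)
q(N) = (-2 + N)²
r(h) = -3
X = -37 (X = -3 - 1*34 = -3 - 34 = -37)
(q(-6)*X)*(-10) = ((-2 - 6)²*(-37))*(-10) = ((-8)²*(-37))*(-10) = (64*(-37))*(-10) = -2368*(-10) = 23680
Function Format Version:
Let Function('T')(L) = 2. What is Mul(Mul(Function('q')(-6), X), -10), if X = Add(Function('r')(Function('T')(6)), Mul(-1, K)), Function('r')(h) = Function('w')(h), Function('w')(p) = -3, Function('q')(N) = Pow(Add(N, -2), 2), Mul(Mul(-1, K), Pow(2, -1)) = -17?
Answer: 23680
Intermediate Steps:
K = 34 (K = Mul(-2, -17) = 34)
Function('q')(N) = Pow(Add(-2, N), 2)
Function('r')(h) = -3
X = -37 (X = Add(-3, Mul(-1, 34)) = Add(-3, -34) = -37)
Mul(Mul(Function('q')(-6), X), -10) = Mul(Mul(Pow(Add(-2, -6), 2), -37), -10) = Mul(Mul(Pow(-8, 2), -37), -10) = Mul(Mul(64, -37), -10) = Mul(-2368, -10) = 23680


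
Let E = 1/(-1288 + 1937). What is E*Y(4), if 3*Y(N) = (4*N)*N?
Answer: 64/1947 ≈ 0.032871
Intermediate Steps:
E = 1/649 ≈ 0.0015408
Y(N) = 4*N²/3 (Y(N) = ((4*N)*N)/3 = (4*N²)/3 = 4*N²/3)
E*Y(4) = ((4/3)*4²)/649 = ((4/3)*16)/649 = (1/649)*(64/3) = 64/1947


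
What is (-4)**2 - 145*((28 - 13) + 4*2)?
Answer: -3319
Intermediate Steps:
(-4)**2 - 145*((28 - 13) + 4*2) = 16 - 145*(15 + 8) = 16 - 145*23 = 16 - 3335 = -3319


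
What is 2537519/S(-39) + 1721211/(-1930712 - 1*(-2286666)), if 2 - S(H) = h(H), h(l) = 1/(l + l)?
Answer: 70452993203955/55884778 ≈ 1.2607e+6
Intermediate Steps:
h(l) = 1/(2*l)
S(H) = 2 - 1/(2*H)
2537519/S(-39) + 1721211/(-1930712 - 1*(-2286666)) = 2537519/(2 - ½/(-39)) + 1721211/(-1930712 - 1*(-2286666)) = 2537519/(2 - ½*(-1/39)) + 1721211/(-1930712 + 2286666) = 2537519/(2 + 1/78) + 1721211/355954 = 2537519/(157/78) + 1721211*(1/355954) = 2537519*(78/157) + 1721211/355954 = 197926482/157 + 1721211/355954 = 70452993203955/55884778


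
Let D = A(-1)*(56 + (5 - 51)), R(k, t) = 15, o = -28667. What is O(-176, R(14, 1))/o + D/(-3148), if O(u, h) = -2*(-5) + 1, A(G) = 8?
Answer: -581997/22560929 ≈ -0.025797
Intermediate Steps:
D = 80 (D = 8*(56 + (5 - 51)) = 8*(56 - 46) = 8*10 = 80)
O(u, h) = 11 (O(u, h) = 10 + 1 = 11)
O(-176, R(14, 1))/o + D/(-3148) = 11/(-28667) + 80/(-3148) = 11*(-1/28667) + 80*(-1/3148) = -11/28667 - 20/787 = -581997/22560929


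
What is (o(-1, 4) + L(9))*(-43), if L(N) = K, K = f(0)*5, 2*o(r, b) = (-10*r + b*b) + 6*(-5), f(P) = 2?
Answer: -344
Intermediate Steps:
o(r, b) = -15 + b²/2 - 5*r (o(r, b) = ((-10*r + b*b) + 6*(-5))/2 = ((-10*r + b²) - 30)/2 = ((b² - 10*r) - 30)/2 = (-30 + b² - 10*r)/2 = -15 + b²/2 - 5*r)
K = 10 (K = 2*5 = 10)
L(N) = 10
(o(-1, 4) + L(9))*(-43) = ((-15 + (½)*4² - 5*(-1)) + 10)*(-43) = ((-15 + (½)*16 + 5) + 10)*(-43) = ((-15 + 8 + 5) + 10)*(-43) = (-2 + 10)*(-43) = 8*(-43) = -344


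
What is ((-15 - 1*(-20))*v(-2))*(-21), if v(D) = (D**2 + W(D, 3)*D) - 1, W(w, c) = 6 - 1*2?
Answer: 525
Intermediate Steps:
W(w, c) = 4 (W(w, c) = 6 - 2 = 4)
v(D) = -1 + D**2 + 4*D (v(D) = (D**2 + 4*D) - 1 = -1 + D**2 + 4*D)
((-15 - 1*(-20))*v(-2))*(-21) = ((-15 - 1*(-20))*(-1 + (-2)**2 + 4*(-2)))*(-21) = ((-15 + 20)*(-1 + 4 - 8))*(-21) = (5*(-5))*(-21) = -25*(-21) = 525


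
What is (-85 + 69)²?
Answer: 256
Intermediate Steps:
(-85 + 69)² = (-16)² = 256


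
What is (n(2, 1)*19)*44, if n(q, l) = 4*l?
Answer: 3344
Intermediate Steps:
(n(2, 1)*19)*44 = ((4*1)*19)*44 = (4*19)*44 = 76*44 = 3344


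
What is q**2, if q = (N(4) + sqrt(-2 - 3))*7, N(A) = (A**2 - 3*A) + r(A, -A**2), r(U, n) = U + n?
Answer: 2891 - 784*I*sqrt(5) ≈ 2891.0 - 1753.1*I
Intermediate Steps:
N(A) = -2*A (N(A) = (A**2 - 3*A) + (A - A**2) = -2*A)
q = -56 + 7*I*sqrt(5) (q = (-2*4 + sqrt(-2 - 3))*7 = (-8 + sqrt(-5))*7 = (-8 + I*sqrt(5))*7 = -56 + 7*I*sqrt(5) ≈ -56.0 + 15.652*I)
q**2 = (-56 + 7*I*sqrt(5))**2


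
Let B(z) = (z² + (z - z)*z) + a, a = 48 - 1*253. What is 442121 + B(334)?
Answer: 553472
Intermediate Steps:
a = -205 (a = 48 - 253 = -205)
B(z) = -205 + z² (B(z) = (z² + (z - z)*z) - 205 = (z² + 0*z) - 205 = (z² + 0) - 205 = z² - 205 = -205 + z²)
442121 + B(334) = 442121 + (-205 + 334²) = 442121 + (-205 + 111556) = 442121 + 111351 = 553472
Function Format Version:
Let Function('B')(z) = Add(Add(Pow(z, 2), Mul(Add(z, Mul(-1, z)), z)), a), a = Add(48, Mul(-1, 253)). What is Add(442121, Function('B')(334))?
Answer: 553472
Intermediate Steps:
a = -205 (a = Add(48, -253) = -205)
Function('B')(z) = Add(-205, Pow(z, 2)) (Function('B')(z) = Add(Add(Pow(z, 2), Mul(Add(z, Mul(-1, z)), z)), -205) = Add(Add(Pow(z, 2), Mul(0, z)), -205) = Add(Add(Pow(z, 2), 0), -205) = Add(Pow(z, 2), -205) = Add(-205, Pow(z, 2)))
Add(442121, Function('B')(334)) = Add(442121, Add(-205, Pow(334, 2))) = Add(442121, Add(-205, 111556)) = Add(442121, 111351) = 553472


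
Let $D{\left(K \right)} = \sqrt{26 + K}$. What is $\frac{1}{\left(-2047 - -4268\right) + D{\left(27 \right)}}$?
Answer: $\frac{2221}{4932788} - \frac{\sqrt{53}}{4932788} \approx 0.00044878$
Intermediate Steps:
$\frac{1}{\left(-2047 - -4268\right) + D{\left(27 \right)}} = \frac{1}{\left(-2047 - -4268\right) + \sqrt{26 + 27}} = \frac{1}{\left(-2047 + 4268\right) + \sqrt{53}} = \frac{1}{2221 + \sqrt{53}}$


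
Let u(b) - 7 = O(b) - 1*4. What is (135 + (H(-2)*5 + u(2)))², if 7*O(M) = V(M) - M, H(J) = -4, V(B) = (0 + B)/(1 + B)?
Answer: 6120676/441 ≈ 13879.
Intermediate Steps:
V(B) = B/(1 + B)
O(M) = -M/7 + M/(7*(1 + M)) (O(M) = (M/(1 + M) - M)/7 = (-M + M/(1 + M))/7 = -M/7 + M/(7*(1 + M)))
u(b) = 3 - b²/(7 + 7*b) (u(b) = 7 + (-b²/(7 + 7*b) - 1*4) = 7 + (-b²/(7 + 7*b) - 4) = 7 + (-4 - b²/(7 + 7*b)) = 3 - b²/(7 + 7*b))
(135 + (H(-2)*5 + u(2)))² = (135 + (-4*5 + (2 + (1 + 2)*(21 - 1*2))/(7*(1 + 2))))² = (135 + (-20 + (⅐)*(2 + 3*(21 - 2))/3))² = (135 + (-20 + (⅐)*(⅓)*(2 + 3*19)))² = (135 + (-20 + (⅐)*(⅓)*(2 + 57)))² = (135 + (-20 + (⅐)*(⅓)*59))² = (135 + (-20 + 59/21))² = (135 - 361/21)² = (2474/21)² = 6120676/441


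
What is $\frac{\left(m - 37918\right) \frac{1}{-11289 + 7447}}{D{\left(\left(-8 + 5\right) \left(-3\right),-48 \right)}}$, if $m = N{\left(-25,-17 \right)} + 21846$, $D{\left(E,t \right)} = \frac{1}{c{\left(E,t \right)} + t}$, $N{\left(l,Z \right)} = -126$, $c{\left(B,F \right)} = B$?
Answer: $- \frac{315861}{1921} \approx -164.43$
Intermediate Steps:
$D{\left(E,t \right)} = \frac{1}{E + t}$
$m = 21720$ ($m = -126 + 21846 = 21720$)
$\frac{\left(m - 37918\right) \frac{1}{-11289 + 7447}}{D{\left(\left(-8 + 5\right) \left(-3\right),-48 \right)}} = \frac{\left(21720 - 37918\right) \frac{1}{-11289 + 7447}}{\frac{1}{\left(-8 + 5\right) \left(-3\right) - 48}} = \frac{\left(-16198\right) \frac{1}{-3842}}{\frac{1}{\left(-3\right) \left(-3\right) - 48}} = \frac{\left(-16198\right) \left(- \frac{1}{3842}\right)}{\frac{1}{9 - 48}} = \frac{8099}{1921 \frac{1}{-39}} = \frac{8099}{1921 \left(- \frac{1}{39}\right)} = \frac{8099}{1921} \left(-39\right) = - \frac{315861}{1921}$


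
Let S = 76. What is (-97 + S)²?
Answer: 441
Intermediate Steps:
(-97 + S)² = (-97 + 76)² = (-21)² = 441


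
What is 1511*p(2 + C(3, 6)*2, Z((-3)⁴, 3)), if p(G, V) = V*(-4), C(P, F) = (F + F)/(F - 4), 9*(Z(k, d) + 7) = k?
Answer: -12088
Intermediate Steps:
Z(k, d) = -7 + k/9
C(P, F) = 2*F/(-4 + F) (C(P, F) = (2*F)/(-4 + F) = 2*F/(-4 + F))
p(G, V) = -4*V
1511*p(2 + C(3, 6)*2, Z((-3)⁴, 3)) = 1511*(-4*(-7 + (⅑)*(-3)⁴)) = 1511*(-4*(-7 + (⅑)*81)) = 1511*(-4*(-7 + 9)) = 1511*(-4*2) = 1511*(-8) = -12088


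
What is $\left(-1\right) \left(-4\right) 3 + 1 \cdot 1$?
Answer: $13$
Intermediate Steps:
$\left(-1\right) \left(-4\right) 3 + 1 \cdot 1 = 4 \cdot 3 + 1 = 12 + 1 = 13$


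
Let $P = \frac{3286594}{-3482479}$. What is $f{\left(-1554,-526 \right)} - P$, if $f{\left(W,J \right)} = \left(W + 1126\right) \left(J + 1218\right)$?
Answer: $- \frac{1031423413710}{3482479} \approx -2.9618 \cdot 10^{5}$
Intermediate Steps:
$f{\left(W,J \right)} = \left(1126 + W\right) \left(1218 + J\right)$
$P = - \frac{3286594}{3482479}$ ($P = 3286594 \left(- \frac{1}{3482479}\right) = - \frac{3286594}{3482479} \approx -0.94375$)
$f{\left(-1554,-526 \right)} - P = \left(1371468 + 1126 \left(-526\right) + 1218 \left(-1554\right) - -817404\right) - - \frac{3286594}{3482479} = \left(1371468 - 592276 - 1892772 + 817404\right) + \frac{3286594}{3482479} = -296176 + \frac{3286594}{3482479} = - \frac{1031423413710}{3482479}$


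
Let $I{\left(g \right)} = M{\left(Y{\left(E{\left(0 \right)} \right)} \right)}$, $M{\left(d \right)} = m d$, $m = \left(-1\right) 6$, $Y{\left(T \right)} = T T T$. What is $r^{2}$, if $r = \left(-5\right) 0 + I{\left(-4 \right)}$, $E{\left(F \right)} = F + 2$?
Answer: $2304$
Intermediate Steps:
$E{\left(F \right)} = 2 + F$
$Y{\left(T \right)} = T^{3}$ ($Y{\left(T \right)} = T^{2} T = T^{3}$)
$m = -6$
$M{\left(d \right)} = - 6 d$
$I{\left(g \right)} = -48$ ($I{\left(g \right)} = - 6 \left(2 + 0\right)^{3} = - 6 \cdot 2^{3} = \left(-6\right) 8 = -48$)
$r = -48$ ($r = \left(-5\right) 0 - 48 = 0 - 48 = -48$)
$r^{2} = \left(-48\right)^{2} = 2304$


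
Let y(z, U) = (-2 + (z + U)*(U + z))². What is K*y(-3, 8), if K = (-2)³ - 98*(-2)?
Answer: 99452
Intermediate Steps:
y(z, U) = (-2 + (U + z)²)² (y(z, U) = (-2 + (U + z)*(U + z))² = (-2 + (U + z)²)²)
K = 188 (K = -8 + 196 = 188)
K*y(-3, 8) = 188*(-2 + (8 - 3)²)² = 188*(-2 + 5²)² = 188*(-2 + 25)² = 188*23² = 188*529 = 99452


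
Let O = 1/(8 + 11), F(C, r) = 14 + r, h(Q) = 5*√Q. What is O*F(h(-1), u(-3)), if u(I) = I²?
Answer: 23/19 ≈ 1.2105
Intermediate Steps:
O = 1/19 ≈ 0.052632
O*F(h(-1), u(-3)) = (14 + (-3)²)/19 = (14 + 9)/19 = (1/19)*23 = 23/19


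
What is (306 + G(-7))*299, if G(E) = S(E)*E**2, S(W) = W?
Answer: -11063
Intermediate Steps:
G(E) = E**3 (G(E) = E*E**2 = E**3)
(306 + G(-7))*299 = (306 + (-7)**3)*299 = (306 - 343)*299 = -37*299 = -11063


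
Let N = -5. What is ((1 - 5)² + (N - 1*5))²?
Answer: 36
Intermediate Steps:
((1 - 5)² + (N - 1*5))² = ((1 - 5)² + (-5 - 1*5))² = ((-4)² + (-5 - 5))² = (16 - 10)² = 6² = 36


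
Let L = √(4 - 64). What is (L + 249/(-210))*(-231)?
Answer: 2739/10 - 462*I*√15 ≈ 273.9 - 1789.3*I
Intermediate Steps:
L = 2*I*√15 (L = √(-60) = 2*I*√15 ≈ 7.746*I)
(L + 249/(-210))*(-231) = (2*I*√15 + 249/(-210))*(-231) = (2*I*√15 + 249*(-1/210))*(-231) = (2*I*√15 - 83/70)*(-231) = (-83/70 + 2*I*√15)*(-231) = 2739/10 - 462*I*√15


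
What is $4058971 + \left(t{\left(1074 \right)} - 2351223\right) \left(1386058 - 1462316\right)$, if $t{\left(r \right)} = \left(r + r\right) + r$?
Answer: $179057919229$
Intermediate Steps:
$t{\left(r \right)} = 3 r$ ($t{\left(r \right)} = 2 r + r = 3 r$)
$4058971 + \left(t{\left(1074 \right)} - 2351223\right) \left(1386058 - 1462316\right) = 4058971 + \left(3 \cdot 1074 - 2351223\right) \left(1386058 - 1462316\right) = 4058971 + \left(3222 - 2351223\right) \left(-76258\right) = 4058971 - -179053860258 = 4058971 + 179053860258 = 179057919229$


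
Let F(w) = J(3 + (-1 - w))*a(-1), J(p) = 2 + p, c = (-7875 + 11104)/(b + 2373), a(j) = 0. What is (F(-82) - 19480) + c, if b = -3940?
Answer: -30528389/1567 ≈ -19482.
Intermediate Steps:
c = -3229/1567 (c = (-7875 + 11104)/(-3940 + 2373) = 3229/(-1567) = 3229*(-1/1567) = -3229/1567 ≈ -2.0606)
F(w) = 0 (F(w) = (2 + (3 + (-1 - w)))*0 = (2 + (2 - w))*0 = (4 - w)*0 = 0)
(F(-82) - 19480) + c = (0 - 19480) - 3229/1567 = -19480 - 3229/1567 = -30528389/1567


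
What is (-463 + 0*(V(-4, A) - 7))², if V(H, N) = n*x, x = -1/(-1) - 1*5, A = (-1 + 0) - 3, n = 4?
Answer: 214369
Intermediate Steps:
A = -4 (A = -1 - 3 = -4)
x = -4 (x = -1*(-1) - 5 = 1 - 5 = -4)
V(H, N) = -16 (V(H, N) = 4*(-4) = -16)
(-463 + 0*(V(-4, A) - 7))² = (-463 + 0*(-16 - 7))² = (-463 + 0*(-23))² = (-463 + 0)² = (-463)² = 214369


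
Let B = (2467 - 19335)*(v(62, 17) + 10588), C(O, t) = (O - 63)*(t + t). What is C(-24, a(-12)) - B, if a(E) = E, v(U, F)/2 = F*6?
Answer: 182041544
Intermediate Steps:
v(U, F) = 12*F (v(U, F) = 2*(F*6) = 2*(6*F) = 12*F)
C(O, t) = 2*t*(-63 + O) (C(O, t) = (-63 + O)*(2*t) = 2*t*(-63 + O))
B = -182039456 (B = (2467 - 19335)*(12*17 + 10588) = -16868*(204 + 10588) = -16868*10792 = -182039456)
C(-24, a(-12)) - B = 2*(-12)*(-63 - 24) - 1*(-182039456) = 2*(-12)*(-87) + 182039456 = 2088 + 182039456 = 182041544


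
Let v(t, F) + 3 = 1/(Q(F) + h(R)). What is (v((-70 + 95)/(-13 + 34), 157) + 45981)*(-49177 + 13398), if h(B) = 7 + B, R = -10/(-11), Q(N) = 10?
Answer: -324074625383/197 ≈ -1.6450e+9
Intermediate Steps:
R = 10/11 (R = -10*(-1/11) = 10/11 ≈ 0.90909)
v(t, F) = -580/197 (v(t, F) = -3 + 1/(10 + (7 + 10/11)) = -3 + 1/(10 + 87/11) = -3 + 1/(197/11) = -3 + 11/197 = -580/197)
(v((-70 + 95)/(-13 + 34), 157) + 45981)*(-49177 + 13398) = (-580/197 + 45981)*(-49177 + 13398) = (9057677/197)*(-35779) = -324074625383/197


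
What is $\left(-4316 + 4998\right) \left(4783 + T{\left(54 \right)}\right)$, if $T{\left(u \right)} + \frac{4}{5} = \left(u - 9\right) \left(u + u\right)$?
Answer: $\frac{32879902}{5} \approx 6.576 \cdot 10^{6}$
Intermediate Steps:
$T{\left(u \right)} = - \frac{4}{5} + 2 u \left(-9 + u\right)$ ($T{\left(u \right)} = - \frac{4}{5} + \left(u - 9\right) \left(u + u\right) = - \frac{4}{5} + \left(-9 + u\right) 2 u = - \frac{4}{5} + 2 u \left(-9 + u\right)$)
$\left(-4316 + 4998\right) \left(4783 + T{\left(54 \right)}\right) = \left(-4316 + 4998\right) \left(4783 - \left(\frac{4864}{5} - 5832\right)\right) = 682 \left(4783 - - \frac{24296}{5}\right) = 682 \left(4783 + \frac{24296}{5}\right) = 682 \cdot \frac{48211}{5} = \frac{32879902}{5}$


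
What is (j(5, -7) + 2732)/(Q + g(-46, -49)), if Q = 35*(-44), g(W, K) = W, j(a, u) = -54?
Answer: -103/61 ≈ -1.6885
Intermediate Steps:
Q = -1540
(j(5, -7) + 2732)/(Q + g(-46, -49)) = (-54 + 2732)/(-1540 - 46) = 2678/(-1586) = 2678*(-1/1586) = -103/61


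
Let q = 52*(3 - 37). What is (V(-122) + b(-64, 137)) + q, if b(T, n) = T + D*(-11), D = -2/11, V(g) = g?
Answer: -1952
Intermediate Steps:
D = -2/11 (D = -2*1/11 = -2/11 ≈ -0.18182)
q = -1768 (q = 52*(-34) = -1768)
b(T, n) = 2 + T (b(T, n) = T - 2/11*(-11) = T + 2 = 2 + T)
(V(-122) + b(-64, 137)) + q = (-122 + (2 - 64)) - 1768 = (-122 - 62) - 1768 = -184 - 1768 = -1952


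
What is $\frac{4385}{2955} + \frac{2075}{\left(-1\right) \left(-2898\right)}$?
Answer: $\frac{1255957}{570906} \approx 2.1999$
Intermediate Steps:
$\frac{4385}{2955} + \frac{2075}{\left(-1\right) \left(-2898\right)} = 4385 \cdot \frac{1}{2955} + \frac{2075}{2898} = \frac{877}{591} + 2075 \cdot \frac{1}{2898} = \frac{877}{591} + \frac{2075}{2898} = \frac{1255957}{570906}$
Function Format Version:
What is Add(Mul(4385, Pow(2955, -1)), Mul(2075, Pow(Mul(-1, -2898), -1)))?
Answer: Rational(1255957, 570906) ≈ 2.1999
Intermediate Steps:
Add(Mul(4385, Pow(2955, -1)), Mul(2075, Pow(Mul(-1, -2898), -1))) = Add(Mul(4385, Rational(1, 2955)), Mul(2075, Pow(2898, -1))) = Add(Rational(877, 591), Mul(2075, Rational(1, 2898))) = Add(Rational(877, 591), Rational(2075, 2898)) = Rational(1255957, 570906)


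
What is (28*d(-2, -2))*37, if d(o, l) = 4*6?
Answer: 24864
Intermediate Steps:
d(o, l) = 24
(28*d(-2, -2))*37 = (28*24)*37 = 672*37 = 24864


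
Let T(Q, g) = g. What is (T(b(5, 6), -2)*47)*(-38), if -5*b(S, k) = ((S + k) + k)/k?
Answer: 3572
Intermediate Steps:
b(S, k) = -(S + 2*k)/(5*k) (b(S, k) = -((S + k) + k)/(5*k) = -(S + 2*k)/(5*k))
(T(b(5, 6), -2)*47)*(-38) = -2*47*(-38) = -94*(-38) = 3572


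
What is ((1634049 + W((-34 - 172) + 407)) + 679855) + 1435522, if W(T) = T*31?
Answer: 3755657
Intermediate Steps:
W(T) = 31*T
((1634049 + W((-34 - 172) + 407)) + 679855) + 1435522 = ((1634049 + 31*((-34 - 172) + 407)) + 679855) + 1435522 = ((1634049 + 31*(-206 + 407)) + 679855) + 1435522 = ((1634049 + 31*201) + 679855) + 1435522 = ((1634049 + 6231) + 679855) + 1435522 = (1640280 + 679855) + 1435522 = 2320135 + 1435522 = 3755657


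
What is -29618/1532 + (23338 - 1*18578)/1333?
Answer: -16094237/1021078 ≈ -15.762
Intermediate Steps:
-29618/1532 + (23338 - 1*18578)/1333 = -29618*1/1532 + (23338 - 18578)*(1/1333) = -14809/766 + 4760*(1/1333) = -14809/766 + 4760/1333 = -16094237/1021078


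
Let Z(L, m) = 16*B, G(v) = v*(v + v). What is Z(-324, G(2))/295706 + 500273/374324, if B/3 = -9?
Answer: 73886009885/55344926372 ≈ 1.3350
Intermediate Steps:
B = -27 (B = 3*(-9) = -27)
G(v) = 2*v² (G(v) = v*(2*v) = 2*v²)
Z(L, m) = -432 (Z(L, m) = 16*(-27) = -432)
Z(-324, G(2))/295706 + 500273/374324 = -432/295706 + 500273/374324 = -432*1/295706 + 500273*(1/374324) = -216/147853 + 500273/374324 = 73886009885/55344926372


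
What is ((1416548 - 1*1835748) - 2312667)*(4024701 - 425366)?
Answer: -9832904508445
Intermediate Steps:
((1416548 - 1*1835748) - 2312667)*(4024701 - 425366) = ((1416548 - 1835748) - 2312667)*3599335 = (-419200 - 2312667)*3599335 = -2731867*3599335 = -9832904508445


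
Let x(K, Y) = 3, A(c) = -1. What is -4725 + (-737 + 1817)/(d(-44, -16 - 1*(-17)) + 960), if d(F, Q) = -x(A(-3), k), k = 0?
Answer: -1506915/319 ≈ -4723.9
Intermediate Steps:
d(F, Q) = -3 (d(F, Q) = -1*3 = -3)
-4725 + (-737 + 1817)/(d(-44, -16 - 1*(-17)) + 960) = -4725 + (-737 + 1817)/(-3 + 960) = -4725 + 1080/957 = -4725 + 1080*(1/957) = -4725 + 360/319 = -1506915/319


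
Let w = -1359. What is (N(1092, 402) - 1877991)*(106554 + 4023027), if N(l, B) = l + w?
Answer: -7756418549898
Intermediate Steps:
N(l, B) = -1359 + l (N(l, B) = l - 1359 = -1359 + l)
(N(1092, 402) - 1877991)*(106554 + 4023027) = ((-1359 + 1092) - 1877991)*(106554 + 4023027) = (-267 - 1877991)*4129581 = -1878258*4129581 = -7756418549898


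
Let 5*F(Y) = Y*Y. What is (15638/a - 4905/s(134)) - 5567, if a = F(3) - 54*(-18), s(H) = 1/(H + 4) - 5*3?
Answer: -52624188367/10073961 ≈ -5223.8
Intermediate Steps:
F(Y) = Y²/5 (F(Y) = (Y*Y)/5 = Y²/5)
s(H) = -15 + 1/(4 + H) (s(H) = 1/(4 + H) - 15 = -15 + 1/(4 + H))
a = 4869/5 (a = (⅕)*3² - 54*(-18) = (⅕)*9 + 972 = 9/5 + 972 = 4869/5 ≈ 973.80)
(15638/a - 4905/s(134)) - 5567 = (15638/(4869/5) - 4905*(4 + 134)/(-59 - 15*134)) - 5567 = (15638*(5/4869) - 4905*138/(-59 - 2010)) - 5567 = (78190/4869 - 4905/((1/138)*(-2069))) - 5567 = (78190/4869 - 4905/(-2069/138)) - 5567 = (78190/4869 - 4905*(-138/2069)) - 5567 = (78190/4869 + 676890/2069) - 5567 = 3457552520/10073961 - 5567 = -52624188367/10073961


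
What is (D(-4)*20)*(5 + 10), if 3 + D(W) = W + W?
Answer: -3300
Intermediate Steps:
D(W) = -3 + 2*W (D(W) = -3 + (W + W) = -3 + 2*W)
(D(-4)*20)*(5 + 10) = ((-3 + 2*(-4))*20)*(5 + 10) = ((-3 - 8)*20)*15 = -11*20*15 = -220*15 = -3300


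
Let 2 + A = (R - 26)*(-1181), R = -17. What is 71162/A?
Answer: 71162/50781 ≈ 1.4014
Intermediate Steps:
A = 50781 (A = -2 + (-17 - 26)*(-1181) = -2 - 43*(-1181) = -2 + 50783 = 50781)
71162/A = 71162/50781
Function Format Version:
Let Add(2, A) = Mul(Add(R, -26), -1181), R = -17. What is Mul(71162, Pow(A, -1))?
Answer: Rational(71162, 50781) ≈ 1.4014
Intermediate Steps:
A = 50781 (A = Add(-2, Mul(Add(-17, -26), -1181)) = Add(-2, Mul(-43, -1181)) = Add(-2, 50783) = 50781)
Mul(71162, Pow(A, -1)) = Mul(71162, Pow(50781, -1)) = Mul(71162, Rational(1, 50781)) = Rational(71162, 50781)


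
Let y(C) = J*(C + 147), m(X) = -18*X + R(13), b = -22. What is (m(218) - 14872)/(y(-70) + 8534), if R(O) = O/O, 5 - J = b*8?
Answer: -18795/22471 ≈ -0.83641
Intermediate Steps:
J = 181 (J = 5 - (-22)*8 = 5 - 1*(-176) = 5 + 176 = 181)
R(O) = 1
m(X) = 1 - 18*X (m(X) = -18*X + 1 = 1 - 18*X)
y(C) = 26607 + 181*C (y(C) = 181*(C + 147) = 181*(147 + C) = 26607 + 181*C)
(m(218) - 14872)/(y(-70) + 8534) = ((1 - 18*218) - 14872)/((26607 + 181*(-70)) + 8534) = ((1 - 3924) - 14872)/((26607 - 12670) + 8534) = (-3923 - 14872)/(13937 + 8534) = -18795/22471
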